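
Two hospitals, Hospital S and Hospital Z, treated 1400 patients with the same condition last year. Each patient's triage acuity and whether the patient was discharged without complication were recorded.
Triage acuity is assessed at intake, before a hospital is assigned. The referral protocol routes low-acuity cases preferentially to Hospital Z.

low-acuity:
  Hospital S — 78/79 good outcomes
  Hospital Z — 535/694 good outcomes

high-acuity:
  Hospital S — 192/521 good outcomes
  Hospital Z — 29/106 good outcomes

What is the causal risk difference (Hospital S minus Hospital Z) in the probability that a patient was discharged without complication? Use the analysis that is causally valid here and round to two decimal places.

Within every triage acuity level Hospital S has the higher rate, yet pooled Hospital Z does — Simpson's reversal.
The imbalance in triage acuity arose from how patients were allocated, not from anything the hospital did; and triage acuity independently affects the outcome. The pooled gap is confounded — condition on triage acuity.
Adjusting over the population distribution of triage acuity: 0.552·(0.987−0.771) + 0.448·(0.369−0.274) = +0.162.

+0.16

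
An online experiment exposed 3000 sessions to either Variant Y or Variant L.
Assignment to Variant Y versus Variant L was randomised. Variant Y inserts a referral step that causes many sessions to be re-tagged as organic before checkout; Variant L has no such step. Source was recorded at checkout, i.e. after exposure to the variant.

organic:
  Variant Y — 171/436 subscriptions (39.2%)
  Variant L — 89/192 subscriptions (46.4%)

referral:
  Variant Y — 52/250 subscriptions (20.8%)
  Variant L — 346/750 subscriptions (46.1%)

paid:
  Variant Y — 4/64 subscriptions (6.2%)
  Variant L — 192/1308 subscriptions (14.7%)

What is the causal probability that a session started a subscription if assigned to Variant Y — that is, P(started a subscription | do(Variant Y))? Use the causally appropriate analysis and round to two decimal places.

0.30

Within every traffic source level Variant L has the higher rate, yet pooled Variant Y does — Simpson's reversal.
Traffic source here is a post-treatment variable shaped by the variant; conditioning on it would introduce bias rather than remove it. The overall comparison is the causal one.
So P(outcome | do(Variant Y)) is just the pooled rate for Variant Y: 227/750 = 0.303.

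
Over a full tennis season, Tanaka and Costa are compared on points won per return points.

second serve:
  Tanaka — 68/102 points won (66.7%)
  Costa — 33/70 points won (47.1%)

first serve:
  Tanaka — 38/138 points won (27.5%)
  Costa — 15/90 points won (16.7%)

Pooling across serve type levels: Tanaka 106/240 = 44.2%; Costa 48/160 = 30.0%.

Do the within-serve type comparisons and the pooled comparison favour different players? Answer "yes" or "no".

no

Within each serve type level (second serve 66.7% vs 47.1%; first serve 27.5% vs 16.7%), Tanaka has the higher rate every time. Pooled: 44.2% vs 30.0% — Tanaka has the higher rate overall. They agree.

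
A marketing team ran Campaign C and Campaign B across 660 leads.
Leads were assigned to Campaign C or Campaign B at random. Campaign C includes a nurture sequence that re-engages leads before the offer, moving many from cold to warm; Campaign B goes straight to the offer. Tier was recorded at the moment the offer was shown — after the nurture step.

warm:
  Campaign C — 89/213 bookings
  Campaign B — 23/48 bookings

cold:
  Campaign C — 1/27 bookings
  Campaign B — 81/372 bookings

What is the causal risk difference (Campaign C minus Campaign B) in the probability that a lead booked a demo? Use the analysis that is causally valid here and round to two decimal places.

The engagement tier-specific comparison favours Campaign B throughout, but the pooled figures favour Campaign C. The question is whether to condition on engagement tier.
Engagement tier is downstream of the campaign. One should not condition on a consequence of treatment, so the overall rates are the right comparison.
The causal difference is the pooled difference: 0.375 − 0.248 = +0.127.

+0.13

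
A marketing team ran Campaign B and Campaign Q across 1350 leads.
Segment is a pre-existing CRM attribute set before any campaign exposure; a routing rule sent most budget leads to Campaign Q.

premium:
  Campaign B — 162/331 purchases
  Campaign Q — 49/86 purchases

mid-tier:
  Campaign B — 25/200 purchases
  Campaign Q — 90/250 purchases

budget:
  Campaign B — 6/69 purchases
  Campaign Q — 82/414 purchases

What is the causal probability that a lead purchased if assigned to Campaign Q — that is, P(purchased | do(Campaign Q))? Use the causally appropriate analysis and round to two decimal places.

0.37

The stratified and pooled comparisons disagree (Campaign Q wins within each customer segment; Campaign B wins overall), so the answer turns on the causal role of customer segment.
Customer segment satisfies the back-door criterion: it is not a descendant of the campaign, and it blocks the spurious path from campaign to outcome. Adjusting for it (i.e., using the within-customer segment rates) gives the causal effect.
Standardising Campaign Q to the population customer segment mix: 0.309·49/86 + 0.333·90/250 + 0.358·82/414 = 0.367.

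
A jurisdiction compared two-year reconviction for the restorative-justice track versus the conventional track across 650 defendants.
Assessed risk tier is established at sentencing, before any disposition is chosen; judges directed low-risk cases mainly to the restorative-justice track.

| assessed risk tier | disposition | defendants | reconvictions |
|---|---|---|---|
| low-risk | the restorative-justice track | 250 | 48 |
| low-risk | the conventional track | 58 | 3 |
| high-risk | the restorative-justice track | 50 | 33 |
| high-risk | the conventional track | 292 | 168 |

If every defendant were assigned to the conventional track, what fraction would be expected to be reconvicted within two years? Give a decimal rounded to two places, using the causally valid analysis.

Within every assessed risk tier level the conventional track has the lower rate, yet pooled the restorative-justice track does — Simpson's reversal.
Nothing the disposition does changes assessed risk tier; the imbalance is an allocation artefact. With assessed risk tier also predicting the outcome, the pooled figure is confounded, and the within-stratum comparison is the causal one.
Standardising the conventional track to the population assessed risk tier mix: 0.474·3/58 + 0.526·168/292 = 0.327.

0.33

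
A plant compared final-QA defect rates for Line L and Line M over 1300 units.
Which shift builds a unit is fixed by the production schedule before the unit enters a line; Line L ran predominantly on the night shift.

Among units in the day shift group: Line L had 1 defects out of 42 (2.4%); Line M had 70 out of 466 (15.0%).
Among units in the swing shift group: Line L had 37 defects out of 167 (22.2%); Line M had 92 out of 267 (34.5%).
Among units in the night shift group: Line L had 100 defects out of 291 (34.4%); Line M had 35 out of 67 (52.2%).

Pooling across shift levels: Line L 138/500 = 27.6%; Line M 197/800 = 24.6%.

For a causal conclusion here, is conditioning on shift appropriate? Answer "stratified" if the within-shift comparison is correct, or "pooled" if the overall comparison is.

Here shift is a common cause — it drives both which line a case falls under and the outcome. The crude comparison mixes populations; the stratum-specific rates are the causally relevant ones.
Within each level — day shift: 2.4% vs 15.0%; swing shift: 22.2% vs 34.5%; night shift: 34.4% vs 52.2% — Line L is lower every time.

stratified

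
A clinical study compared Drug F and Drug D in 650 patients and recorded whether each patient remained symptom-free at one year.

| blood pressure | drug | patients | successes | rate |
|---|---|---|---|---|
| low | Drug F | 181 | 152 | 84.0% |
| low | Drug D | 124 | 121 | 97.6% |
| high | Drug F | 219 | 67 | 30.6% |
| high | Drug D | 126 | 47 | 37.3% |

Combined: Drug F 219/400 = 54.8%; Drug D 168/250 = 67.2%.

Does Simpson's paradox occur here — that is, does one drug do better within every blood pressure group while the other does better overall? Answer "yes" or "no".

no

Within each blood pressure level (low 84.0% vs 97.6%; high 30.6% vs 37.3%), Drug D has the higher rate every time. Pooled: 54.8% vs 67.2% — Drug D has the higher rate overall. They agree.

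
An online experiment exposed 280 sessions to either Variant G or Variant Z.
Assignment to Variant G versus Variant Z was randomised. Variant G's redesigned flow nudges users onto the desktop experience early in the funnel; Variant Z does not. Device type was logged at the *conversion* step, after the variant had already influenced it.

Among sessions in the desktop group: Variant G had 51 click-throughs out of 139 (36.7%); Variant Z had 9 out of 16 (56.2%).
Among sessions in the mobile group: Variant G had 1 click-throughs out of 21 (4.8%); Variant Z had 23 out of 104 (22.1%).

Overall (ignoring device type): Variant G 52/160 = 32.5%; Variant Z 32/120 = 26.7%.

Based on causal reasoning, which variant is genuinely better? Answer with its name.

The stratified and pooled comparisons disagree (Variant Z wins within each device type; Variant G wins overall), so the answer turns on the causal role of device type.
Device type is downstream of the variant. One should not condition on a consequence of treatment, so the overall rates are the right comparison.
Pooled: Variant G 32.5% vs Variant Z 26.7%; Variant G is higher overall.

Variant G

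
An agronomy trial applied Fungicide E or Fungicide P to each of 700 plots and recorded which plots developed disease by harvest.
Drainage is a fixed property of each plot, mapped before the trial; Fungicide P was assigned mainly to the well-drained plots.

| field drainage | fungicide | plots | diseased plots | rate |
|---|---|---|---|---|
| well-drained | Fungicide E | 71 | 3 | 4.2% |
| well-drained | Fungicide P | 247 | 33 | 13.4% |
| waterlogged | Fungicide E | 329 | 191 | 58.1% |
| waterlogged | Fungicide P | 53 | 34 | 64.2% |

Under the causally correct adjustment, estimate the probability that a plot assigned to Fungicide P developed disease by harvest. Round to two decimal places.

0.41

The field drainage-specific comparison favours Fungicide E throughout, but the pooled figures favour Fungicide P. The question is whether to condition on field drainage.
The imbalance in field drainage arose from how plots were allocated, not from anything the fungicide did; and field drainage independently affects the outcome. The pooled gap is confounded — condition on field drainage.
Standardising Fungicide P to the population field drainage mix: 0.454·33/247 + 0.546·34/53 = 0.411.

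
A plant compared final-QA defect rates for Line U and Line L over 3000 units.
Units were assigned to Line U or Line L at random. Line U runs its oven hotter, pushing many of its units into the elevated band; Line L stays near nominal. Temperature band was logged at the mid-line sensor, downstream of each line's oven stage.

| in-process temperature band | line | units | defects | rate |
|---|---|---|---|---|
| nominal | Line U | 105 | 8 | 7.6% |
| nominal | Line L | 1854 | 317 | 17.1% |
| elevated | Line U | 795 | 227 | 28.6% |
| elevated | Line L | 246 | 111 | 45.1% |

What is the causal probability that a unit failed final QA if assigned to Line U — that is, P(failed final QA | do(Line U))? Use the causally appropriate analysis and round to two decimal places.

Within every in-process temperature band level Line U has the lower rate, yet pooled Line L does — Simpson's reversal.
In-process temperature band here is a post-treatment variable shaped by the line; conditioning on it would introduce bias rather than remove it. The overall comparison is the causal one.
So P(outcome | do(Line U)) is just the pooled rate for Line U: 235/900 = 0.261.

0.26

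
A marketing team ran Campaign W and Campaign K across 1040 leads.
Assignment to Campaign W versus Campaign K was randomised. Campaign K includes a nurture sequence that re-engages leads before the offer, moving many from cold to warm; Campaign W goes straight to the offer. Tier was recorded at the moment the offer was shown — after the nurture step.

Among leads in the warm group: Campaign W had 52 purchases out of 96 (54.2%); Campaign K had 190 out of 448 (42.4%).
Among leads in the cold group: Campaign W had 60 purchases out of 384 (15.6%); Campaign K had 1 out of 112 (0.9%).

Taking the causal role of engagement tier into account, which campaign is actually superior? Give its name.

Stratifying would compare campaigns among leads the campaigns themselves sorted into engagement tier groups — a form of selection on an intermediate. The unconditioned pooled rates give the total causal effect.
Pooled: Campaign W 23.3% vs Campaign K 34.1%; Campaign K is higher overall.

Campaign K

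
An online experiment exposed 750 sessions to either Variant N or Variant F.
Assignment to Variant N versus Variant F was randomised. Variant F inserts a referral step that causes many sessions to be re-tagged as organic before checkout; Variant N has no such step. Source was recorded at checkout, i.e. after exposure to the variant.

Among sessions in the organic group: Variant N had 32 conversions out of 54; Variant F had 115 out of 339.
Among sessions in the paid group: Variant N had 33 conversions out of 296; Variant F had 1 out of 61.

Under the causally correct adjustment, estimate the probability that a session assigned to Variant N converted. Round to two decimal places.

0.19

Within every traffic source level Variant N has the higher rate, yet pooled Variant F does — Simpson's reversal.
The distribution of traffic source is itself part of what the variant does — it is an intermediate outcome. Holding it fixed would remove that part of the effect; the total effect is the pooled difference.
So P(outcome | do(Variant N)) is just the pooled rate for Variant N: 65/350 = 0.186.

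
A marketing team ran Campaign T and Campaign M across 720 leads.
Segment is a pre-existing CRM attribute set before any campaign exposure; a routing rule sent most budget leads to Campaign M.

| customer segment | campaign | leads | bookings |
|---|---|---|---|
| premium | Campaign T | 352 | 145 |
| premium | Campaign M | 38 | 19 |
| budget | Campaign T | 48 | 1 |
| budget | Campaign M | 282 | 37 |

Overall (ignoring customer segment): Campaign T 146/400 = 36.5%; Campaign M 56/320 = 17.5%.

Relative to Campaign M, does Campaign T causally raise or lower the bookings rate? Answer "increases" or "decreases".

decreases

Customer segment differs across campaigns for reasons unrelated to any effect of the campaign itself, and it separately predicts the outcome — a classic confounder. We must compare within customer segment levels.
Within each level — premium: 41.2% vs 50.0%; budget: 2.1% vs 13.1% — Campaign M is higher every time.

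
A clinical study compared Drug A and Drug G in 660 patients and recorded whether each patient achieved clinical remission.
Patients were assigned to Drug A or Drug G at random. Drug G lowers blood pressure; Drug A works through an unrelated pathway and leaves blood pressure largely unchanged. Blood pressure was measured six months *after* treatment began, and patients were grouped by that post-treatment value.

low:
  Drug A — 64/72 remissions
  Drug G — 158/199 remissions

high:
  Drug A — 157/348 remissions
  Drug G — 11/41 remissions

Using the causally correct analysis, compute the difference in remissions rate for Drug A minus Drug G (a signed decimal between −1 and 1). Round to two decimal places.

Drug A is higher inside every blood pressure stratum but Drug G is higher in aggregate. Whether to stratify depends on how blood pressure relates to the drug.
Blood pressure is downstream of the drug. One should not condition on a consequence of treatment, so the overall rates are the right comparison.
The causal difference is the pooled difference: 0.526 − 0.704 = -0.178.

-0.18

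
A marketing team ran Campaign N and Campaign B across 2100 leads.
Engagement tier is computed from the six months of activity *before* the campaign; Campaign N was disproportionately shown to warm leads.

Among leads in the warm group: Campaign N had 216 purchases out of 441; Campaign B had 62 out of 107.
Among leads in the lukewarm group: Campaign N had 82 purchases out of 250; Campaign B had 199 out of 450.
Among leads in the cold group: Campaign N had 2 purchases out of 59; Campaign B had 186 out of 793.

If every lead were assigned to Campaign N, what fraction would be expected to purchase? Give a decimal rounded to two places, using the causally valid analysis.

Engagement tier differs across campaigns for reasons unrelated to any effect of the campaign itself, and it separately predicts the outcome — a classic confounder. We must compare within engagement tier levels.
Standardising Campaign N to the population engagement tier mix: 0.261·216/441 + 0.333·82/250 + 0.406·2/59 = 0.251.

0.25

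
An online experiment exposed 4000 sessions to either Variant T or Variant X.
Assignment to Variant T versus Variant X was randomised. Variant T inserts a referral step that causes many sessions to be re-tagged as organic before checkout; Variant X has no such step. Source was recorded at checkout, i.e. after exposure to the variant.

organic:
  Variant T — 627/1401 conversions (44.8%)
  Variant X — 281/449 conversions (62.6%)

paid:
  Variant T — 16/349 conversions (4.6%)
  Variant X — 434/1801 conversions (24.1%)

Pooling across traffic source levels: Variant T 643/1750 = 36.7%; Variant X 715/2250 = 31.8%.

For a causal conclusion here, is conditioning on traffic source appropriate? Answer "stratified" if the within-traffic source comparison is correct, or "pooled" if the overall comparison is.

pooled

Traffic source here is a post-treatment variable shaped by the variant; conditioning on it would introduce bias rather than remove it. The overall comparison is the causal one.
Pooled: Variant T 36.7% vs Variant X 31.8%; Variant T is higher overall.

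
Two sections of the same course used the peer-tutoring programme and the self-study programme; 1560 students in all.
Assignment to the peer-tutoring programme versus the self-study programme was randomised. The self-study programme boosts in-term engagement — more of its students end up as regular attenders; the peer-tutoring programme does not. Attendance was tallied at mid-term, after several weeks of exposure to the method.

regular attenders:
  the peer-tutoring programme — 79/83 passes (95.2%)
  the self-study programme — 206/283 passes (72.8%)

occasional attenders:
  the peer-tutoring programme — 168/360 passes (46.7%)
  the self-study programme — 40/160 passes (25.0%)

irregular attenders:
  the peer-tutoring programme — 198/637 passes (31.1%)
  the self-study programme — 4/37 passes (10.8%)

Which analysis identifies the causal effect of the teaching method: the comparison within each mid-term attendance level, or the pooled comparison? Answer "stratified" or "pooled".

pooled

The mid-term attendance-specific comparison favours the peer-tutoring programme throughout, but the pooled figures favour the self-study programme. The question is whether to condition on mid-term attendance.
Stratifying would compare teaching methods among students the teaching methods themselves sorted into mid-term attendance groups — a form of selection on an intermediate. The unconditioned pooled rates give the total causal effect.
Pooled: the peer-tutoring programme 41.2% vs the self-study programme 52.1%; the self-study programme is higher overall.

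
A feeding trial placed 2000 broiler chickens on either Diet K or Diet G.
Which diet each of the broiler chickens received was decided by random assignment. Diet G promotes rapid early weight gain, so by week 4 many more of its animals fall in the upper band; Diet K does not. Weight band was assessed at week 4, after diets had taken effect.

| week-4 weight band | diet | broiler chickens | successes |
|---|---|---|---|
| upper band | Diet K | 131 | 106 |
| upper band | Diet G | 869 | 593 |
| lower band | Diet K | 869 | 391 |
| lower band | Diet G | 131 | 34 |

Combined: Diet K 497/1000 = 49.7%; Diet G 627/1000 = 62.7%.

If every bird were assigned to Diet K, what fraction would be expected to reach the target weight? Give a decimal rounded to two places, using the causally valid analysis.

Within every week-4 weight band level Diet K has the higher rate, yet pooled Diet G does — Simpson's reversal.
Because the diet influences week-4 weight band, week-4 weight band is a post-treatment mediator, not a confounder. Stratifying on it would bias the estimate; the causal effect is the crude pooled difference.
So P(outcome | do(Diet K)) is just the pooled rate for Diet K: 497/1000 = 0.497.

0.50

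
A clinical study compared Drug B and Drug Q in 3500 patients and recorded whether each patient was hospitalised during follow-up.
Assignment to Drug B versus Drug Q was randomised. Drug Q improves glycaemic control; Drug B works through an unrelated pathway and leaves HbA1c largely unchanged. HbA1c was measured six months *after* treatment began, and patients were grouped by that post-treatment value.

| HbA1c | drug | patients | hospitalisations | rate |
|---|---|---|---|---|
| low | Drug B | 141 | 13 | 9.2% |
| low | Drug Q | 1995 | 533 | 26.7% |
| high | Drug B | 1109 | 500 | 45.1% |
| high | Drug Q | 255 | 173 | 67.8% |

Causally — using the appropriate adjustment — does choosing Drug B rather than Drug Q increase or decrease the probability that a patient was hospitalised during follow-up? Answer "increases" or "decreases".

Stratifying would compare drugs among patients the drugs themselves sorted into HbA1c groups — a form of selection on an intermediate. The unconditioned pooled rates give the total causal effect.
Pooled: Drug B 41.0% vs Drug Q 31.4%; Drug Q is lower overall.

increases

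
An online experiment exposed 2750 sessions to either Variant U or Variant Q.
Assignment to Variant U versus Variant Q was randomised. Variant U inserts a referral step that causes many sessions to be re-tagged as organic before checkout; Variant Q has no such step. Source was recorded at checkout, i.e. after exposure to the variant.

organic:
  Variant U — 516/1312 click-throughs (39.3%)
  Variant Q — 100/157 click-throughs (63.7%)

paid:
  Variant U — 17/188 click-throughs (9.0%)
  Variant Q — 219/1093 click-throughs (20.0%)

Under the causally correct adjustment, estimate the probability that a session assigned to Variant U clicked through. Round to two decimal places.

The traffic source-specific comparison favours Variant Q throughout, but the pooled figures favour Variant U. The question is whether to condition on traffic source.
The distribution of traffic source is itself part of what the variant does — it is an intermediate outcome. Holding it fixed would remove that part of the effect; the total effect is the pooled difference.
So P(outcome | do(Variant U)) is just the pooled rate for Variant U: 533/1500 = 0.355.

0.36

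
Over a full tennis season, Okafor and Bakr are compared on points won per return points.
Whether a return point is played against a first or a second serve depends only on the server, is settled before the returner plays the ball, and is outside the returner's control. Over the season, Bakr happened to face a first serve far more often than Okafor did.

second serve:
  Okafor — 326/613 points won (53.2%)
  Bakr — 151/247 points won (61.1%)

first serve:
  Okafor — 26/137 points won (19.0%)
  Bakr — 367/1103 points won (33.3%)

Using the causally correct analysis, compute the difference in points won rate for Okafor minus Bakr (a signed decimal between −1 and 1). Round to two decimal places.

-0.12

Since serve type is a pre-existing factor (not a product of the player) and it affects the outcome on its own, it is a confounder. The stratified rates, not the pooled rate, identify the causal effect.
Adjusting over the population distribution of serve type: 0.410·(0.532−0.611) + 0.590·(0.190−0.333) = -0.117.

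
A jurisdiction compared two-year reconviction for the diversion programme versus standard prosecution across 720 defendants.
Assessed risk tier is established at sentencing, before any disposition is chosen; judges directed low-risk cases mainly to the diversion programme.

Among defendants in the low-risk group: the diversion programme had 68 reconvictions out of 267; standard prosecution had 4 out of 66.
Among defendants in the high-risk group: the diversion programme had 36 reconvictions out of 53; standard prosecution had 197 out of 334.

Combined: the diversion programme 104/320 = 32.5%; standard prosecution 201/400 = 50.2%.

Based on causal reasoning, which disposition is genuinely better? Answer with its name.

standard prosecution

Nothing the disposition does changes assessed risk tier; the imbalance is an allocation artefact. With assessed risk tier also predicting the outcome, the pooled figure is confounded, and the within-stratum comparison is the causal one.
Within each level — low-risk: 25.5% vs 6.1%; high-risk: 67.9% vs 59.0% — standard prosecution is lower every time.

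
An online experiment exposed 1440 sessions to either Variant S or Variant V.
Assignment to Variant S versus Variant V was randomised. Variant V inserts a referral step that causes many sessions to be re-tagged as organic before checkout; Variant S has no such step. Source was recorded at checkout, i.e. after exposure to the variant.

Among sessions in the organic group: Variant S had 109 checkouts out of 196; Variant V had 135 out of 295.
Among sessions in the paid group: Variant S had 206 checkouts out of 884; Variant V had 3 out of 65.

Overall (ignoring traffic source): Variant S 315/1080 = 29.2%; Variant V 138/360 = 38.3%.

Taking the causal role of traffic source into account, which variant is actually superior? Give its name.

Variant V

Traffic source is recorded after the variant and is itself shifted by it — it sits on the causal path from variant to outcome. Conditioning on a mediator would strip out part of the effect we want; the pooled comparison gives the total causal effect.
Pooled: Variant S 29.2% vs Variant V 38.3%; Variant V is higher overall.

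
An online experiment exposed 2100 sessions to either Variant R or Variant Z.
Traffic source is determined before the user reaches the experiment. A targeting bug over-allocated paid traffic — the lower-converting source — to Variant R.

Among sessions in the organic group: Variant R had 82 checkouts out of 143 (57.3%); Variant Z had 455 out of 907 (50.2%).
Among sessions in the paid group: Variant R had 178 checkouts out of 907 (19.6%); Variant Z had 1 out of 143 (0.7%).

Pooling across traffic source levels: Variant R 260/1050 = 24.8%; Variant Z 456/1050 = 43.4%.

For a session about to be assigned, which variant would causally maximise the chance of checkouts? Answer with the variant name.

Variant R

Here traffic source is a common cause — it drives both which variant a case falls under and the outcome. The crude comparison mixes populations; the stratum-specific rates are the causally relevant ones.
Within each level — organic: 57.3% vs 50.2%; paid: 19.6% vs 0.7% — Variant R is higher every time.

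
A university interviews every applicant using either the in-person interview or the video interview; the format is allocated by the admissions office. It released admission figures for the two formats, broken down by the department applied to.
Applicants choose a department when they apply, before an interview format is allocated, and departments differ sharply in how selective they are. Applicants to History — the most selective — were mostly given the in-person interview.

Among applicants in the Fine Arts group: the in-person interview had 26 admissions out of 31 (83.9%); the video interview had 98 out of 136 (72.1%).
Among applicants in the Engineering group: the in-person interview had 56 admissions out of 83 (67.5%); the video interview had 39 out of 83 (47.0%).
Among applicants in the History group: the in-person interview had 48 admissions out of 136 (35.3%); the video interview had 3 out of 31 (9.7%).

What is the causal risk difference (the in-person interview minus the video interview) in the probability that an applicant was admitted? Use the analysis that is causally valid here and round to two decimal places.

Here department is a common cause — it drives both which interview format a case falls under and the outcome. The crude comparison mixes populations; the stratum-specific rates are the causally relevant ones.
Adjusting over the population distribution of department: 0.334·(0.839−0.721) + 0.332·(0.675−0.470) + 0.334·(0.353−0.097) = +0.193.

+0.19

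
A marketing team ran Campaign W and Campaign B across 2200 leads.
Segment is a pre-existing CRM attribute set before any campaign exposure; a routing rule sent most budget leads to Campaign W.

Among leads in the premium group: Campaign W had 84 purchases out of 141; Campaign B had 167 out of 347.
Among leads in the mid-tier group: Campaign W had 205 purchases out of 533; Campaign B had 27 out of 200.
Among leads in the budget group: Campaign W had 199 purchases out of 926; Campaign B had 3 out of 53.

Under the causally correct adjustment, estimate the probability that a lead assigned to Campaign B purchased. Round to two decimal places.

0.18

The stratified and pooled comparisons disagree (Campaign W wins within each customer segment; Campaign B wins overall), so the answer turns on the causal role of customer segment.
The imbalance in customer segment arose from how leads were allocated, not from anything the campaign did; and customer segment independently affects the outcome. The pooled gap is confounded — condition on customer segment.
Standardising Campaign B to the population customer segment mix: 0.222·167/347 + 0.333·27/200 + 0.445·3/53 = 0.177.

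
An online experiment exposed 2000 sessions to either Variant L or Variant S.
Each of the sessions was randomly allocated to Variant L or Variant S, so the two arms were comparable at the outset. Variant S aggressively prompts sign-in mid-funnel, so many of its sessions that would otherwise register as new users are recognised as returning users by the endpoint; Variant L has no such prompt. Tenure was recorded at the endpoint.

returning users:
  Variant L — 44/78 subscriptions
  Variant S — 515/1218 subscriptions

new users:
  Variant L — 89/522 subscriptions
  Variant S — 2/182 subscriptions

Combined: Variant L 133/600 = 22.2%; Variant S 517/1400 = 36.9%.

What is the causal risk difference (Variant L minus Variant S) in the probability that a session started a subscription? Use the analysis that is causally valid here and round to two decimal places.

User tenure is recorded after the variant and is itself shifted by it — it sits on the causal path from variant to outcome. Conditioning on a mediator would strip out part of the effect we want; the pooled comparison gives the total causal effect.
The causal difference is the pooled difference: 0.222 − 0.369 = -0.148.

-0.15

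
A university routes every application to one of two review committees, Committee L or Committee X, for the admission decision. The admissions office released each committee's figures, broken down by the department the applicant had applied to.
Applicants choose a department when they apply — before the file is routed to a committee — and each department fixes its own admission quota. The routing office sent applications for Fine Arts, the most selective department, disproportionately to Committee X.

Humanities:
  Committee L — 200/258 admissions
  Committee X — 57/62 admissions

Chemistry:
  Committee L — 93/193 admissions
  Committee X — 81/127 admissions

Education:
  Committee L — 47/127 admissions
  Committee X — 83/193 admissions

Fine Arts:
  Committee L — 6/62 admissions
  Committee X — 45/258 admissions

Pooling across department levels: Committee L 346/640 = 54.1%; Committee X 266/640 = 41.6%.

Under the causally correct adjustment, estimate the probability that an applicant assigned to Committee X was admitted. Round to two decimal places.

Department satisfies the back-door criterion: it is not a descendant of the review committee, and it blocks the spurious path from review committee to outcome. Adjusting for it (i.e., using the within-department rates) gives the causal effect.
Standardising Committee X to the population department mix: 0.250·57/62 + 0.250·81/127 + 0.250·83/193 + 0.250·45/258 = 0.540.

0.54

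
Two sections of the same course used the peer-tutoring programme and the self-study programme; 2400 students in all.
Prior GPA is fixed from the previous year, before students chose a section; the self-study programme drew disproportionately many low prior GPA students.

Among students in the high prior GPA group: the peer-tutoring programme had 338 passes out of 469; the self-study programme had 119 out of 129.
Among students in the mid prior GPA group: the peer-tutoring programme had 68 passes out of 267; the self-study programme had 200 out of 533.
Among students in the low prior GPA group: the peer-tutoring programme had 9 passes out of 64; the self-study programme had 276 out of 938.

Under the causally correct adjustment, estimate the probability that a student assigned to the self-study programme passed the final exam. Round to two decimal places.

Here prior GPA band is a common cause — it drives both which teaching method a case falls under and the outcome. The crude comparison mixes populations; the stratum-specific rates are the causally relevant ones.
Standardising the self-study programme to the population prior GPA band mix: 0.249·119/129 + 0.333·200/533 + 0.417·276/938 = 0.478.

0.48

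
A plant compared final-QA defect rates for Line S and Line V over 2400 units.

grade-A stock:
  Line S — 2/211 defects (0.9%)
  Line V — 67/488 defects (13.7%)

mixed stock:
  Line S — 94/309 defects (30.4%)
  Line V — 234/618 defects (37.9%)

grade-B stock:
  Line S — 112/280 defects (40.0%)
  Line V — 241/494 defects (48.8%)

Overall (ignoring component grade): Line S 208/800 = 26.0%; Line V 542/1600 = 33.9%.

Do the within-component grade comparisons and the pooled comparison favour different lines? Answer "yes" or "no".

no

Within each component grade level (grade-A stock 0.9% vs 13.7%; mixed stock 30.4% vs 37.9%; grade-B stock 40.0% vs 48.8%), Line S has the lower rate every time. Pooled: 26.0% vs 33.9% — Line S has the lower rate overall. They agree.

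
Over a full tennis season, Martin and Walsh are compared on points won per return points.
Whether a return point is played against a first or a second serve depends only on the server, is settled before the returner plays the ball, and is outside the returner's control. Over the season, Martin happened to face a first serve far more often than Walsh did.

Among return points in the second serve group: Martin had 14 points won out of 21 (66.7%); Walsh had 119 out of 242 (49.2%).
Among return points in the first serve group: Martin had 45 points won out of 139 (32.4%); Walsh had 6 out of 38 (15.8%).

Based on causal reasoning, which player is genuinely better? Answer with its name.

Martin

Serve type differs across players for reasons unrelated to any effect of the player itself, and it separately predicts the outcome — a classic confounder. We must compare within serve type levels.
Within each level — second serve: 66.7% vs 49.2%; first serve: 32.4% vs 15.8% — Martin is higher every time.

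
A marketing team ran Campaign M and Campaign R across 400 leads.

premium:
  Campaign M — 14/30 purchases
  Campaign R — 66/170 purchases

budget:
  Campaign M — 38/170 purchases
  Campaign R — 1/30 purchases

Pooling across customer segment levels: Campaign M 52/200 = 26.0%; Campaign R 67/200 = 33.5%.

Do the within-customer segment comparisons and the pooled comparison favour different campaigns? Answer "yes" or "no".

Within each customer segment level (premium 46.7% vs 38.8%; budget 22.4% vs 3.3%), Campaign M has the higher rate every time. Pooled: 26.0% vs 33.5% — Campaign R has the higher rate overall. The two comparisons disagree.

yes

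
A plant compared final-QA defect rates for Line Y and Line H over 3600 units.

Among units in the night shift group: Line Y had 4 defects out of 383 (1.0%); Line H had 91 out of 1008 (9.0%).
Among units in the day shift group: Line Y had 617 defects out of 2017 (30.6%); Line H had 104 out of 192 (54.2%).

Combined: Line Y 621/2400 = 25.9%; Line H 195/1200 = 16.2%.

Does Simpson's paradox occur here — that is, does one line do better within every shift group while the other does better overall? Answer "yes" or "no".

yes

Within each shift level (night shift 1.0% vs 9.0%; day shift 30.6% vs 54.2%), Line Y has the lower rate every time. Pooled: 25.9% vs 16.2% — Line H has the lower rate overall. The two comparisons disagree.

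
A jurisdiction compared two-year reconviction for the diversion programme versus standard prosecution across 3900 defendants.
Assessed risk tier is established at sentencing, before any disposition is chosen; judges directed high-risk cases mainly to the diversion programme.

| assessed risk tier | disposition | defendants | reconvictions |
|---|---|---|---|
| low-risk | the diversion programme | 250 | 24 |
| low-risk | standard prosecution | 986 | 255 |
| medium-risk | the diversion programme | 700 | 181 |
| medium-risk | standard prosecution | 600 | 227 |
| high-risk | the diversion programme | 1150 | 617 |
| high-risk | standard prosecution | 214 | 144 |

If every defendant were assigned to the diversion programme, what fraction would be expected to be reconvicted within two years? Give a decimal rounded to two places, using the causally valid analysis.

The stratified and pooled comparisons disagree (the diversion programme wins within each assessed risk tier; standard prosecution wins overall), so the answer turns on the causal role of assessed risk tier.
Here assessed risk tier is a common cause — it drives both which disposition a case falls under and the outcome. The crude comparison mixes populations; the stratum-specific rates are the causally relevant ones.
Standardising the diversion programme to the population assessed risk tier mix: 0.317·24/250 + 0.333·181/700 + 0.350·617/1150 = 0.304.

0.30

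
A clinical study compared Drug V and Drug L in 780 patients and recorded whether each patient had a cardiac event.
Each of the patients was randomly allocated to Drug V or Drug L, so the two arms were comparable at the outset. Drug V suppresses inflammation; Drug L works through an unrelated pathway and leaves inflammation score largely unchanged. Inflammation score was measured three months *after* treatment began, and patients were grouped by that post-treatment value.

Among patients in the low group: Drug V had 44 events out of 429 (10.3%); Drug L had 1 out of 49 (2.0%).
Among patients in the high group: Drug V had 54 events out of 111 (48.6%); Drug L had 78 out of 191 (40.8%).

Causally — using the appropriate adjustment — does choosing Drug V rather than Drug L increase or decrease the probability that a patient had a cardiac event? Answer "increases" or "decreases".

decreases

Drug L is lower inside every inflammation score stratum but Drug V is lower in aggregate. Whether to stratify depends on how inflammation score relates to the drug.
Because the drug influences inflammation score, inflammation score is a post-treatment mediator, not a confounder. Stratifying on it would bias the estimate; the causal effect is the crude pooled difference.
Pooled: Drug V 18.1% vs Drug L 32.9%; Drug V is lower overall.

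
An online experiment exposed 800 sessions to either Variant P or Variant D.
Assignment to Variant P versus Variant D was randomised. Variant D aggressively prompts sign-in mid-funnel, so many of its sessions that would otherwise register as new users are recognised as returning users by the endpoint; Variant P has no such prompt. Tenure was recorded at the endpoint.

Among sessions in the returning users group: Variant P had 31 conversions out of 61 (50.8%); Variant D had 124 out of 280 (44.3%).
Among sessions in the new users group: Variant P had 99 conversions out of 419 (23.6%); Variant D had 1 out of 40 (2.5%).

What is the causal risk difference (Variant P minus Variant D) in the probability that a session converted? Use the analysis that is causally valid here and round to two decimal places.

-0.12

The stratified and pooled comparisons disagree (Variant P wins within each user tenure; Variant D wins overall), so the answer turns on the causal role of user tenure.
Stratifying would compare variants among sessions the variants themselves sorted into user tenure groups — a form of selection on an intermediate. The unconditioned pooled rates give the total causal effect.
The causal difference is the pooled difference: 0.271 − 0.391 = -0.120.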